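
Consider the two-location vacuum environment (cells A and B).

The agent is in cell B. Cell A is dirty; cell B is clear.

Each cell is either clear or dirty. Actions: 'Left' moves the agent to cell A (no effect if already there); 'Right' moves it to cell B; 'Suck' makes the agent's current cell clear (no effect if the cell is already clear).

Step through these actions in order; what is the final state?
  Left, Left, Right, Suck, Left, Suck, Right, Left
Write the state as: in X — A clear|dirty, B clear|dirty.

step 1/8 (Left): in A — A dirty, B clear
step 2/8 (Left): in A — A dirty, B clear
step 3/8 (Right): in B — A dirty, B clear
step 4/8 (Suck): in B — A dirty, B clear
step 5/8 (Left): in A — A dirty, B clear
step 6/8 (Suck): in A — A clear, B clear
step 7/8 (Right): in B — A clear, B clear
step 8/8 (Left): in A — A clear, B clear

in A — A clear, B clear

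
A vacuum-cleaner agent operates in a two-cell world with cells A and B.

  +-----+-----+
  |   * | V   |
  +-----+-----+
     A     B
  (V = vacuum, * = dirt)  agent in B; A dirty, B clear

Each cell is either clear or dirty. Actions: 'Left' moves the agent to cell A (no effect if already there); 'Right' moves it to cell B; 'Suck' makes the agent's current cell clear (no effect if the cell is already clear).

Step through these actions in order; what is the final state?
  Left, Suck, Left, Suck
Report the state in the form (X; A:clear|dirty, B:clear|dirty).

1. Left → (A; A:dirty, B:clear)
2. Suck → (A; A:clear, B:clear)
3. Left → (A; A:clear, B:clear)
4. Suck → (A; A:clear, B:clear)

(A; A:clear, B:clear)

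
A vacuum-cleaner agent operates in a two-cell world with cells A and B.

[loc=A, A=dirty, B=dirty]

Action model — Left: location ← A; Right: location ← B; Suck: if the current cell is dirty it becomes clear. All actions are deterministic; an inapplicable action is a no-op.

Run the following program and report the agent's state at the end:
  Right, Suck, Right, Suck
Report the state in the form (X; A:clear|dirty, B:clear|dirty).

(B; A:dirty, B:clear)

Right (#1): (B; A:dirty, B:dirty)
Suck (#2): (B; A:dirty, B:clear)
Right (#3): (B; A:dirty, B:clear)
Suck (#4): (B; A:dirty, B:clear)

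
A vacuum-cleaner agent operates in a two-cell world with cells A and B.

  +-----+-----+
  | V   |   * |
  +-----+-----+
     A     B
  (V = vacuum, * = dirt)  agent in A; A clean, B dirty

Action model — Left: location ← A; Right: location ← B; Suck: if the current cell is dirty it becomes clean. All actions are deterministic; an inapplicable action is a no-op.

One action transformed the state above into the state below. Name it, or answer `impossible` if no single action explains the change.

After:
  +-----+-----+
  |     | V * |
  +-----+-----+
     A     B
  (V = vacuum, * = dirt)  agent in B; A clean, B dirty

Right

try  Left: loc=A A=clean B=dirty
try Right: loc=B A=clean B=dirty  ← match
try  Suck: loc=A A=clean B=dirty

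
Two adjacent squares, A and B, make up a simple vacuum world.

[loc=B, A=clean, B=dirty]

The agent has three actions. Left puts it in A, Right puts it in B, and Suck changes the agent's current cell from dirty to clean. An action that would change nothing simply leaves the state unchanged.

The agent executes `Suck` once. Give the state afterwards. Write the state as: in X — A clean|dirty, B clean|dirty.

start: in B — A clean, B dirty
step 1/1 (Suck): in B — A clean, B clean

in B — A clean, B clean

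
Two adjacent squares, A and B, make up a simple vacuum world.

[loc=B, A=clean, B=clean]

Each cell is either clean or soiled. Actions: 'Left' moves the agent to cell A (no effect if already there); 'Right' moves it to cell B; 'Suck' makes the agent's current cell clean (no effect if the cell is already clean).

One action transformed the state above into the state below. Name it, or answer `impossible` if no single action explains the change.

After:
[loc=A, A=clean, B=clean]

Left

try  Left: (A; A:clean, B:clean)  ← match
try Right: (B; A:clean, B:clean)
try  Suck: (B; A:clean, B:clean)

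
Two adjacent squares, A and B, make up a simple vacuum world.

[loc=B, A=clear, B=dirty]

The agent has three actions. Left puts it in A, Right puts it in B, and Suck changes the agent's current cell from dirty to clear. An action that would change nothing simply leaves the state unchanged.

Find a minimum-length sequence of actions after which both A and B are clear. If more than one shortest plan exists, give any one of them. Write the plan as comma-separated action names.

Suck (#1): <B|clear|clear>
min 1: B is dirty, one Suck

Suck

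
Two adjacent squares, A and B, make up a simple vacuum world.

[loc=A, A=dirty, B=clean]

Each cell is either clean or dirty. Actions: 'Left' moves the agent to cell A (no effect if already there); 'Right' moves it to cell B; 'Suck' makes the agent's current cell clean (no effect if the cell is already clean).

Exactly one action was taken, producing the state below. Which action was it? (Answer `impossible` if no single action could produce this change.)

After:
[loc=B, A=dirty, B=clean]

Right

try  Left: in A — A dirty, B clean
try Right: in B — A dirty, B clean  ← match
try  Suck: in A — A clean, B clean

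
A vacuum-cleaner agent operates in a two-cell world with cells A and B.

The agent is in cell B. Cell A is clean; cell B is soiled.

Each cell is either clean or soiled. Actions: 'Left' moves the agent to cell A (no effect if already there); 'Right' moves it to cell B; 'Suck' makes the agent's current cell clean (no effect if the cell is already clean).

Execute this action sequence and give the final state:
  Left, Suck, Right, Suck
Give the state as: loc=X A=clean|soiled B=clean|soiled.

1) do Left; now loc=A A=clean B=soiled
2) do Suck; now loc=A A=clean B=soiled
3) do Right; now loc=B A=clean B=soiled
4) do Suck; now loc=B A=clean B=clean

loc=B A=clean B=clean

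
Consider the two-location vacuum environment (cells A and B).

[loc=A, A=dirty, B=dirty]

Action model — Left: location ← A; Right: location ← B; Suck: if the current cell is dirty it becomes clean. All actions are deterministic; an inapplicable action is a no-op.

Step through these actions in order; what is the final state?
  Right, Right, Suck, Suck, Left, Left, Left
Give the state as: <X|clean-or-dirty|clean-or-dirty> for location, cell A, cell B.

<A|dirty|clean>

Right (#1): <B|dirty|dirty>
Right (#2): <B|dirty|dirty>
Suck (#3): <B|dirty|clean>
Suck (#4): <B|dirty|clean>
Left (#5): <A|dirty|clean>
Left (#6): <A|dirty|clean>
Left (#7): <A|dirty|clean>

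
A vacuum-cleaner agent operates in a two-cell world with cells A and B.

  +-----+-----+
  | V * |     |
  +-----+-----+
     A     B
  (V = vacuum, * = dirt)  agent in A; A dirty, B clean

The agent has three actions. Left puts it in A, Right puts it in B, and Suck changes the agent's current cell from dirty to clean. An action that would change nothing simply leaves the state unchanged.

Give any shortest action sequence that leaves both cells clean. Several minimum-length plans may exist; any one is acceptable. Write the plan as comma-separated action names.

Suck

step 1/1 (Suck): loc=A A=clean B=clean
min 1: A is dirty, one Suck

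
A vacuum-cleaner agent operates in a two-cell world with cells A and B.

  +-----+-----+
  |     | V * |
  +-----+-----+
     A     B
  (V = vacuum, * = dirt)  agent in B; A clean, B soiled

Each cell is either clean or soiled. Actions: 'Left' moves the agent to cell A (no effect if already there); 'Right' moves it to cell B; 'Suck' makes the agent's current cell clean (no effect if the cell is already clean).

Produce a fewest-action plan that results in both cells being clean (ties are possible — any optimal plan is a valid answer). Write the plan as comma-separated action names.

1) do Suck; now (B; A:clean, B:clean)
min 1: B is soiled, one Suck

Suck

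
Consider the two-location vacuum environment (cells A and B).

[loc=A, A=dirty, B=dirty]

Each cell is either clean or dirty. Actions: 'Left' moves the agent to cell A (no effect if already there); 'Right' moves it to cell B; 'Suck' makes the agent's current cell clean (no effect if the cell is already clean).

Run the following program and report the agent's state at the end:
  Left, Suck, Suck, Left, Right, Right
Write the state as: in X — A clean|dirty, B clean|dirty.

in B — A clean, B dirty

[1] after Left: in A — A dirty, B dirty
[2] after Suck: in A — A clean, B dirty
[3] after Suck: in A — A clean, B dirty
[4] after Left: in A — A clean, B dirty
[5] after Right: in B — A clean, B dirty
[6] after Right: in B — A clean, B dirty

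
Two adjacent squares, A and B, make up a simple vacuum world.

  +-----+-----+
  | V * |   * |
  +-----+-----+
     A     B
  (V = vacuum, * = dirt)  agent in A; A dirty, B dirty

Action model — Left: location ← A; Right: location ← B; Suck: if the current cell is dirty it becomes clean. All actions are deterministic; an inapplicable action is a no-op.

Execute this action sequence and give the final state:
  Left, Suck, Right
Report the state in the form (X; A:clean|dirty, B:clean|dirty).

(B; A:clean, B:dirty)

Left (#1): (A; A:dirty, B:dirty)
Suck (#2): (A; A:clean, B:dirty)
Right (#3): (B; A:clean, B:dirty)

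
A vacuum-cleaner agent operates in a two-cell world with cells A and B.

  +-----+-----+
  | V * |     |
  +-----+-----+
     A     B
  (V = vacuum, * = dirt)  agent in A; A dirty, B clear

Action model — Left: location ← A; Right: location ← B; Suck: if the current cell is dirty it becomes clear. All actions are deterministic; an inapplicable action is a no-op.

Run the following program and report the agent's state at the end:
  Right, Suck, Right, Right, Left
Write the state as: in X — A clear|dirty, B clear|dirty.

in A — A dirty, B clear

t=1 Right ⇒ in B — A dirty, B clear
t=2 Suck ⇒ in B — A dirty, B clear
t=3 Right ⇒ in B — A dirty, B clear
t=4 Right ⇒ in B — A dirty, B clear
t=5 Left ⇒ in A — A dirty, B clear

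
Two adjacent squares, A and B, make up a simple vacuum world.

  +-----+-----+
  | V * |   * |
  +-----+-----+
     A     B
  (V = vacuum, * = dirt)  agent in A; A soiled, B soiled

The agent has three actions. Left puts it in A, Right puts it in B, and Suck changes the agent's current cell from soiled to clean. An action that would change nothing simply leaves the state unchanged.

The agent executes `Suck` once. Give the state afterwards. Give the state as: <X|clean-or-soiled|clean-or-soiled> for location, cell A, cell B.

<A|clean|soiled>

start: <A|soiled|soiled>
[1] after Suck: <A|clean|soiled>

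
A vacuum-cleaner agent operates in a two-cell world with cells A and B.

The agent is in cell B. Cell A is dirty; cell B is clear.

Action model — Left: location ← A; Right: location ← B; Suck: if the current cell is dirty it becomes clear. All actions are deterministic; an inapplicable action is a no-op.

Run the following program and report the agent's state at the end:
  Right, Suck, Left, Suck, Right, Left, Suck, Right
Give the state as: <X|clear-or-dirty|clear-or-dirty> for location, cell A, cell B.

<B|clear|clear>

Right (#1): <B|dirty|clear>
Suck (#2): <B|dirty|clear>
Left (#3): <A|dirty|clear>
Suck (#4): <A|clear|clear>
Right (#5): <B|clear|clear>
Left (#6): <A|clear|clear>
Suck (#7): <A|clear|clear>
Right (#8): <B|clear|clear>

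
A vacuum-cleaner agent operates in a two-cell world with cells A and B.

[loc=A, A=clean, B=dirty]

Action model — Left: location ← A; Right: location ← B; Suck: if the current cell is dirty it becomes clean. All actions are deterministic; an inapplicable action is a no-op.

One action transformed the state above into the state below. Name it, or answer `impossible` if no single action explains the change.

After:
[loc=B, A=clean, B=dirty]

try  Left: loc=A A=clean B=dirty
try Right: loc=B A=clean B=dirty  ← match
try  Suck: loc=A A=clean B=dirty

Right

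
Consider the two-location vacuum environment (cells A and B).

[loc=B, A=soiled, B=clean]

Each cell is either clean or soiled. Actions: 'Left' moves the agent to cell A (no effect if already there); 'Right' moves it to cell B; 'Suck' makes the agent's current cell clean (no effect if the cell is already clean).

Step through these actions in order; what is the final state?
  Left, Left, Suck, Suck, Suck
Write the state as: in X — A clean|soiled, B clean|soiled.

in A — A clean, B clean

[1] after Left: in A — A soiled, B clean
[2] after Left: in A — A soiled, B clean
[3] after Suck: in A — A clean, B clean
[4] after Suck: in A — A clean, B clean
[5] after Suck: in A — A clean, B clean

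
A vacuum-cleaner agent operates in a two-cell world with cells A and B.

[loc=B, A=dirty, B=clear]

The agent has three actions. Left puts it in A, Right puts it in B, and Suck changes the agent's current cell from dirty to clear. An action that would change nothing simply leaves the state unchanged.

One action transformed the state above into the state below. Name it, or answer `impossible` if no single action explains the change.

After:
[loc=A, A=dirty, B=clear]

Left

try  Left: (A; A:dirty, B:clear)  ← match
try Right: (B; A:dirty, B:clear)
try  Suck: (B; A:dirty, B:clear)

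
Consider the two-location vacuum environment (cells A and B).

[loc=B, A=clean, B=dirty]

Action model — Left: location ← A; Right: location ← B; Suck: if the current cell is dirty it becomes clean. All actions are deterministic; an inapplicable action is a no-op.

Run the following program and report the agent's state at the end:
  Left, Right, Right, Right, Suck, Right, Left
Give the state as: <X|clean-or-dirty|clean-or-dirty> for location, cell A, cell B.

t=1 Left ⇒ <A|clean|dirty>
t=2 Right ⇒ <B|clean|dirty>
t=3 Right ⇒ <B|clean|dirty>
t=4 Right ⇒ <B|clean|dirty>
t=5 Suck ⇒ <B|clean|clean>
t=6 Right ⇒ <B|clean|clean>
t=7 Left ⇒ <A|clean|clean>

<A|clean|clean>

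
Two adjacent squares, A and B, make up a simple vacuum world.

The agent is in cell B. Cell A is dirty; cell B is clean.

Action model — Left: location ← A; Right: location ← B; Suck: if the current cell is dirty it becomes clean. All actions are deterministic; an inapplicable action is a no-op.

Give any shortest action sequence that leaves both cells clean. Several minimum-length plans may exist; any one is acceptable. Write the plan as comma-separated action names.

Left, Suck

1. Left → loc=A A=dirty B=clean
2. Suck → loc=A A=clean B=clean
min 2: go A then Suck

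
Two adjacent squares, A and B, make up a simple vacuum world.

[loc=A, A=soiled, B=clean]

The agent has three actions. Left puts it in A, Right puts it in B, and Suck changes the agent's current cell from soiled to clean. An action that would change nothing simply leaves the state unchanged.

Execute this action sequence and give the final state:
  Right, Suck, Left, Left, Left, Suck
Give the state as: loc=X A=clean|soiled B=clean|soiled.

loc=A A=clean B=clean

1. Right → loc=B A=soiled B=clean
2. Suck → loc=B A=soiled B=clean
3. Left → loc=A A=soiled B=clean
4. Left → loc=A A=soiled B=clean
5. Left → loc=A A=soiled B=clean
6. Suck → loc=A A=clean B=clean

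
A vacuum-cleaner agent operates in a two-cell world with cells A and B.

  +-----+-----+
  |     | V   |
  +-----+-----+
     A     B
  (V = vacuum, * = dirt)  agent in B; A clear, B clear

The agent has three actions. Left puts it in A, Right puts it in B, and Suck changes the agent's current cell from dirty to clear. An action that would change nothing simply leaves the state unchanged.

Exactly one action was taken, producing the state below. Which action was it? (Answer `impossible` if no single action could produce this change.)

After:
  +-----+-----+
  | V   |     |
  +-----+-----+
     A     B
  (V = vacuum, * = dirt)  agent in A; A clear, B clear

Left

try  Left: (A; A:clear, B:clear)  ← match
try Right: (B; A:clear, B:clear)
try  Suck: (B; A:clear, B:clear)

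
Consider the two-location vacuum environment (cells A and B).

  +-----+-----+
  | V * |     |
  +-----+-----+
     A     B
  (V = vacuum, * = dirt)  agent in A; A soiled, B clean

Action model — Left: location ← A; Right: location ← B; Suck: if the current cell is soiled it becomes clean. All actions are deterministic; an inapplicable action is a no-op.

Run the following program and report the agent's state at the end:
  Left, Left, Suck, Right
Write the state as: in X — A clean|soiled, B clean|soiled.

in B — A clean, B clean

[1] after Left: in A — A soiled, B clean
[2] after Left: in A — A soiled, B clean
[3] after Suck: in A — A clean, B clean
[4] after Right: in B — A clean, B clean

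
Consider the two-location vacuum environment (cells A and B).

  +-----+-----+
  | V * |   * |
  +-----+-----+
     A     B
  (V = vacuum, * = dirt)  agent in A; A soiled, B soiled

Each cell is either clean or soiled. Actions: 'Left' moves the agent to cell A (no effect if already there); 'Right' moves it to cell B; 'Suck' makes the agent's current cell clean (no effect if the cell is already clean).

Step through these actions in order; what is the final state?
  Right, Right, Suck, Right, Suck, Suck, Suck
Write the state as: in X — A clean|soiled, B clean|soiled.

in B — A soiled, B clean

step 1/7 (Right): in B — A soiled, B soiled
step 2/7 (Right): in B — A soiled, B soiled
step 3/7 (Suck): in B — A soiled, B clean
step 4/7 (Right): in B — A soiled, B clean
step 5/7 (Suck): in B — A soiled, B clean
step 6/7 (Suck): in B — A soiled, B clean
step 7/7 (Suck): in B — A soiled, B clean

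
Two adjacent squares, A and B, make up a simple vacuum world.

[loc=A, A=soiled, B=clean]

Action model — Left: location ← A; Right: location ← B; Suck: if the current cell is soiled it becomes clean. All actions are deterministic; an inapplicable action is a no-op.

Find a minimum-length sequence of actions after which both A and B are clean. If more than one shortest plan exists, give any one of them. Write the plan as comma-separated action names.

step 1/1 (Suck): <A|clean|clean>
min 1: A is soiled, one Suck

Suck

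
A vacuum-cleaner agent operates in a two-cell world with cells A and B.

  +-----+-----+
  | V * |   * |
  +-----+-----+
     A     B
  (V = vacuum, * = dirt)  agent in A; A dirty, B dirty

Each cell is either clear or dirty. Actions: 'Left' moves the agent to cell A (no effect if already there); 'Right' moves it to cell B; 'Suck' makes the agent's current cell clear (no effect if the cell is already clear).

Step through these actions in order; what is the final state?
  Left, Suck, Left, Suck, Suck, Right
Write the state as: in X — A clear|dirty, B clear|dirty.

in B — A clear, B dirty

[1] after Left: in A — A dirty, B dirty
[2] after Suck: in A — A clear, B dirty
[3] after Left: in A — A clear, B dirty
[4] after Suck: in A — A clear, B dirty
[5] after Suck: in A — A clear, B dirty
[6] after Right: in B — A clear, B dirty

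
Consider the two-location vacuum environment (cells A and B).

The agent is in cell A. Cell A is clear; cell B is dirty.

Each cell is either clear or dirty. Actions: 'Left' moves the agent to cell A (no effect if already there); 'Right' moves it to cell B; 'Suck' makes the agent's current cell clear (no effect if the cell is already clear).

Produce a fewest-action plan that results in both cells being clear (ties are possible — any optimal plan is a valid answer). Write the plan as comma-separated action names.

t=1 Right ⇒ loc=B A=clear B=dirty
t=2 Suck ⇒ loc=B A=clear B=clear
min 2: go B then Suck

Right, Suck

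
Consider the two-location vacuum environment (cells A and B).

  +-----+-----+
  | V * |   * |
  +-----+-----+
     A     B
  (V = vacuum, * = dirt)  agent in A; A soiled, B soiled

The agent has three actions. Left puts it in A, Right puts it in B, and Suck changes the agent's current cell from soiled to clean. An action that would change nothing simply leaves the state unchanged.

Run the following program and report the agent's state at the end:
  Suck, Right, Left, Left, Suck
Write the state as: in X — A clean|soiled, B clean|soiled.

[1] after Suck: in A — A clean, B soiled
[2] after Right: in B — A clean, B soiled
[3] after Left: in A — A clean, B soiled
[4] after Left: in A — A clean, B soiled
[5] after Suck: in A — A clean, B soiled

in A — A clean, B soiled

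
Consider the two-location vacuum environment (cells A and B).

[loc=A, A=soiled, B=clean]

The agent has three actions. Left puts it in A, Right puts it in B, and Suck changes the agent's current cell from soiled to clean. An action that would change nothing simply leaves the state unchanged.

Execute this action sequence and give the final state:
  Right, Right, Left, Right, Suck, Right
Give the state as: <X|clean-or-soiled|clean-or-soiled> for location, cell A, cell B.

<B|soiled|clean>

step 1/6 (Right): <B|soiled|clean>
step 2/6 (Right): <B|soiled|clean>
step 3/6 (Left): <A|soiled|clean>
step 4/6 (Right): <B|soiled|clean>
step 5/6 (Suck): <B|soiled|clean>
step 6/6 (Right): <B|soiled|clean>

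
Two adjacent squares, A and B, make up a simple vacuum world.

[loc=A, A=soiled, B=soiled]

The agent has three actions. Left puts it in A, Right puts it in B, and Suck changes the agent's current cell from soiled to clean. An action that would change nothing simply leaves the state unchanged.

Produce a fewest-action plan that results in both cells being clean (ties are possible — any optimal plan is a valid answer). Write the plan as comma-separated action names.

1. Suck → (A; A:clean, B:soiled)
2. Right → (B; A:clean, B:soiled)
3. Suck → (B; A:clean, B:clean)
min 3: Suck A + move + Suck B

Suck, Right, Suck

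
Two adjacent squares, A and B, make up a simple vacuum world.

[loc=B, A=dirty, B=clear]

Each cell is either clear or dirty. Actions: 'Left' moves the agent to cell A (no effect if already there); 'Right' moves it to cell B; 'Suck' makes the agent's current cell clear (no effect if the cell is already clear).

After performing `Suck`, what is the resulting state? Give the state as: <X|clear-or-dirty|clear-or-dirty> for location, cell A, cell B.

<B|dirty|clear>

start: <B|dirty|clear>
t=1 Suck ⇒ <B|dirty|clear>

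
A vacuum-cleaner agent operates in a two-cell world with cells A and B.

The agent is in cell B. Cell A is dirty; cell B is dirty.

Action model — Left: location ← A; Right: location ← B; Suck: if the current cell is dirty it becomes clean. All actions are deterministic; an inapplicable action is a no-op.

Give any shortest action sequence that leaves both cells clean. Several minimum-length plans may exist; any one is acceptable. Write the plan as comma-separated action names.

1. Suck → (B; A:dirty, B:clean)
2. Left → (A; A:dirty, B:clean)
3. Suck → (A; A:clean, B:clean)
min 3: Suck B + move + Suck A

Suck, Left, Suck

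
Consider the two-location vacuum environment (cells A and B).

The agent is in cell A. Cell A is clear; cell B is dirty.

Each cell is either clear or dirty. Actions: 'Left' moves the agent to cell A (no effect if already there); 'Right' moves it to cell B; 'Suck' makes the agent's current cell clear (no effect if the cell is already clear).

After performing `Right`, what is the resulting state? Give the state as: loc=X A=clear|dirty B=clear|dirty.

start: loc=A A=clear B=dirty
step 1/1 (Right): loc=B A=clear B=dirty

loc=B A=clear B=dirty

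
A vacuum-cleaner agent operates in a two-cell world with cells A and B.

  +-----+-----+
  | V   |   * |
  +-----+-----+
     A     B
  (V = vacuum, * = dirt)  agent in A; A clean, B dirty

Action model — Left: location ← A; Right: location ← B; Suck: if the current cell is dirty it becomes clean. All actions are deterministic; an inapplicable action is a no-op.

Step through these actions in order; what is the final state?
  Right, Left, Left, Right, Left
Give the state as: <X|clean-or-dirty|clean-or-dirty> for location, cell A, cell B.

[1] after Right: <B|clean|dirty>
[2] after Left: <A|clean|dirty>
[3] after Left: <A|clean|dirty>
[4] after Right: <B|clean|dirty>
[5] after Left: <A|clean|dirty>

<A|clean|dirty>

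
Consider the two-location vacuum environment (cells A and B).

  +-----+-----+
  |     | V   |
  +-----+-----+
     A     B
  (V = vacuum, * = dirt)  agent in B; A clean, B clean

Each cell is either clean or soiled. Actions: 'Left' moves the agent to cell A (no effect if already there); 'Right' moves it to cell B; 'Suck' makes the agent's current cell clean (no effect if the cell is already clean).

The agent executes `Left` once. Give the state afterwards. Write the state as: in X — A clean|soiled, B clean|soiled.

start: in B — A clean, B clean
1. Left → in A — A clean, B clean

in A — A clean, B clean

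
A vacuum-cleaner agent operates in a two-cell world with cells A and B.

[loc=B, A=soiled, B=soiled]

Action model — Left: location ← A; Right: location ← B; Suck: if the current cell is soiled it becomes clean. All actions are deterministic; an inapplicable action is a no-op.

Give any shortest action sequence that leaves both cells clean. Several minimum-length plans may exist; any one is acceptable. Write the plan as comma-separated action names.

step 1/3 (Suck): <B|soiled|clean>
step 2/3 (Left): <A|soiled|clean>
step 3/3 (Suck): <A|clean|clean>
min 3: Suck B + move + Suck A

Suck, Left, Suck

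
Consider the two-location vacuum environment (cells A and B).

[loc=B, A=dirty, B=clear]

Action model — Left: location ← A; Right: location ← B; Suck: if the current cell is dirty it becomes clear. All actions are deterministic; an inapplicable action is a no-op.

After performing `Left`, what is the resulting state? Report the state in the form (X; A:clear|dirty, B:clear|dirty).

(A; A:dirty, B:clear)

start: (B; A:dirty, B:clear)
1) do Left; now (A; A:dirty, B:clear)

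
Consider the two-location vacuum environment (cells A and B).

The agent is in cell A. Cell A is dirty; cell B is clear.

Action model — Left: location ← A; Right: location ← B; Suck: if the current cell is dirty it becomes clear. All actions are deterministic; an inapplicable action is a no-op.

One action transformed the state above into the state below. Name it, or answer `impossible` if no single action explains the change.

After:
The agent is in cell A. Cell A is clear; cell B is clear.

Suck

try  Left: loc=A A=dirty B=clear
try Right: loc=B A=dirty B=clear
try  Suck: loc=A A=clear B=clear  ← match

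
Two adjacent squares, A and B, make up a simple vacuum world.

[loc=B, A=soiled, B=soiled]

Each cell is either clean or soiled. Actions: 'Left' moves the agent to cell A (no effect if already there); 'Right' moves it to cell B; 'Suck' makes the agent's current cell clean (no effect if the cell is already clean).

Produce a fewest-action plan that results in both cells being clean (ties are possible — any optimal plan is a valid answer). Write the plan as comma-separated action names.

Suck, Left, Suck

t=1 Suck ⇒ (B; A:soiled, B:clean)
t=2 Left ⇒ (A; A:soiled, B:clean)
t=3 Suck ⇒ (A; A:clean, B:clean)
min 3: Suck B + move + Suck A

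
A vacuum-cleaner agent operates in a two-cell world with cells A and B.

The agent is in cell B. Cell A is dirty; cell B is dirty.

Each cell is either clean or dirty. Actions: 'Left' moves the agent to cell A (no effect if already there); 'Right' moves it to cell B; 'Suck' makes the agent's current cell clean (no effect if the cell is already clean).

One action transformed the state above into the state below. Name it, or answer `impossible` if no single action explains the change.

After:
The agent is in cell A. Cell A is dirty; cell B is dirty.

try  Left: in A — A dirty, B dirty  ← match
try Right: in B — A dirty, B dirty
try  Suck: in B — A dirty, B clean

Left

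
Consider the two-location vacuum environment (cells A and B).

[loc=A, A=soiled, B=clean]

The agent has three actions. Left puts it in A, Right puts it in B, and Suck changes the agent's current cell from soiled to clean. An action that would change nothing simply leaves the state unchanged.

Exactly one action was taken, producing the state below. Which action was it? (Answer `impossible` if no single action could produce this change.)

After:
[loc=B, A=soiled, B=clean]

Right

try  Left: <A|soiled|clean>
try Right: <B|soiled|clean>  ← match
try  Suck: <A|clean|clean>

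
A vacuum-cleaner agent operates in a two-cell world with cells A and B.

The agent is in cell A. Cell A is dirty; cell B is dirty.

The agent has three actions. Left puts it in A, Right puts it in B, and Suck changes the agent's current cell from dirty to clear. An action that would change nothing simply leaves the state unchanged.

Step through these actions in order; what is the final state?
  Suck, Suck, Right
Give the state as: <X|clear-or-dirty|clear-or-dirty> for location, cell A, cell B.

1) do Suck; now <A|clear|dirty>
2) do Suck; now <A|clear|dirty>
3) do Right; now <B|clear|dirty>

<B|clear|dirty>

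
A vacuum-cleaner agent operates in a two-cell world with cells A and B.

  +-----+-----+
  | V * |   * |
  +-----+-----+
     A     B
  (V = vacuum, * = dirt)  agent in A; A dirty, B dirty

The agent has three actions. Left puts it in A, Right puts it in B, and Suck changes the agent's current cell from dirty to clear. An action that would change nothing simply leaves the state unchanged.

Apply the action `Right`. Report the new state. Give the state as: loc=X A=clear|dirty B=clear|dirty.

start: loc=A A=dirty B=dirty
[1] after Right: loc=B A=dirty B=dirty

loc=B A=dirty B=dirty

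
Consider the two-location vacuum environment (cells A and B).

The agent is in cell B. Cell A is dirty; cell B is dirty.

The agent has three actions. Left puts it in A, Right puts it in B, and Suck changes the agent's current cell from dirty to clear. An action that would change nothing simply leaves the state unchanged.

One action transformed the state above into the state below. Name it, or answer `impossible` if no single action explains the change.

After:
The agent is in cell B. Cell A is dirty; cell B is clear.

try  Left: in A — A dirty, B dirty
try Right: in B — A dirty, B dirty
try  Suck: in B — A dirty, B clear  ← match

Suck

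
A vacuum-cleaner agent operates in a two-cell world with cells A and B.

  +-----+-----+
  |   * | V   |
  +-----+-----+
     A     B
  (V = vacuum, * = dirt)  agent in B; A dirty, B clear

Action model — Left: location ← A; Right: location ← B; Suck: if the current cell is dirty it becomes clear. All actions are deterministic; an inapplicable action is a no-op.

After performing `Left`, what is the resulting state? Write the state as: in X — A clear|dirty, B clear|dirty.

start: in B — A dirty, B clear
step 1/1 (Left): in A — A dirty, B clear

in A — A dirty, B clear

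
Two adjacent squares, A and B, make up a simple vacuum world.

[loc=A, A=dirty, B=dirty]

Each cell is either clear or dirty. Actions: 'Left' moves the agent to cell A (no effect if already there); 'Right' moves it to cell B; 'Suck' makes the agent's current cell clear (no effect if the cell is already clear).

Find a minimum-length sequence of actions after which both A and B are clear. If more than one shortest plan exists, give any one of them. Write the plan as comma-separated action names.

Suck, Right, Suck

step 1/3 (Suck): loc=A A=clear B=dirty
step 2/3 (Right): loc=B A=clear B=dirty
step 3/3 (Suck): loc=B A=clear B=clear
min 3: Suck A + move + Suck B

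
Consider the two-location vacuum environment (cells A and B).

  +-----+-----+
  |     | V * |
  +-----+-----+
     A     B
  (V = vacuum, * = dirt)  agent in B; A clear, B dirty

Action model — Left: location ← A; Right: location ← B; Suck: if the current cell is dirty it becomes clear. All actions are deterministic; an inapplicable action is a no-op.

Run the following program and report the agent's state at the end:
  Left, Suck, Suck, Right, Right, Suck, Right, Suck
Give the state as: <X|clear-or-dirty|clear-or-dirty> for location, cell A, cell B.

<B|clear|clear>

t=1 Left ⇒ <A|clear|dirty>
t=2 Suck ⇒ <A|clear|dirty>
t=3 Suck ⇒ <A|clear|dirty>
t=4 Right ⇒ <B|clear|dirty>
t=5 Right ⇒ <B|clear|dirty>
t=6 Suck ⇒ <B|clear|clear>
t=7 Right ⇒ <B|clear|clear>
t=8 Suck ⇒ <B|clear|clear>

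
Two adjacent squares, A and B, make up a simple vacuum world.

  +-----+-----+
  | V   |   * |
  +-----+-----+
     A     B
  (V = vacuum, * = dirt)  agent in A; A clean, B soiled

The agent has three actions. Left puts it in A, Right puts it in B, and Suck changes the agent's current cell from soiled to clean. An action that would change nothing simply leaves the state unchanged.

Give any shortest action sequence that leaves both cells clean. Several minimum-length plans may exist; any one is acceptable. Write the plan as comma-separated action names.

1. Right → in B — A clean, B soiled
2. Suck → in B — A clean, B clean
min 2: go B then Suck

Right, Suck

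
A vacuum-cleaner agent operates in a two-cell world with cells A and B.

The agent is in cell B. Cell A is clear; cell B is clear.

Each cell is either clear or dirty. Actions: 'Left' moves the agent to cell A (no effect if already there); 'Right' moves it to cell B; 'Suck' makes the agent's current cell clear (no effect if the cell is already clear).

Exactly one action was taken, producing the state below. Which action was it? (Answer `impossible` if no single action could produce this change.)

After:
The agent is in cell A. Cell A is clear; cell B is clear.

try  Left: <A|clear|clear>  ← match
try Right: <B|clear|clear>
try  Suck: <B|clear|clear>

Left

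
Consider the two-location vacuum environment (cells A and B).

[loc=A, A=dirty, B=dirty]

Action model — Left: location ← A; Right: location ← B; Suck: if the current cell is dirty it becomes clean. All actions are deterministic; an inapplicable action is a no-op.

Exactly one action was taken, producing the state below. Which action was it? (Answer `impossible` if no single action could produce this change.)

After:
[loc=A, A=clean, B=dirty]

try  Left: (A; A:dirty, B:dirty)
try Right: (B; A:dirty, B:dirty)
try  Suck: (A; A:clean, B:dirty)  ← match

Suck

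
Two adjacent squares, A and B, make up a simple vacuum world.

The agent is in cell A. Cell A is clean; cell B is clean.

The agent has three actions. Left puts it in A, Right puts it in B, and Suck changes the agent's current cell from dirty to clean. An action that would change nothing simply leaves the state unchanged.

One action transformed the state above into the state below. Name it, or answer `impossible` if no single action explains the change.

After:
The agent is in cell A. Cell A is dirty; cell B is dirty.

try  Left: (A; A:clean, B:clean)
try Right: (B; A:clean, B:clean)
try  Suck: (A; A:clean, B:clean)
no single action produces the after-state

impossible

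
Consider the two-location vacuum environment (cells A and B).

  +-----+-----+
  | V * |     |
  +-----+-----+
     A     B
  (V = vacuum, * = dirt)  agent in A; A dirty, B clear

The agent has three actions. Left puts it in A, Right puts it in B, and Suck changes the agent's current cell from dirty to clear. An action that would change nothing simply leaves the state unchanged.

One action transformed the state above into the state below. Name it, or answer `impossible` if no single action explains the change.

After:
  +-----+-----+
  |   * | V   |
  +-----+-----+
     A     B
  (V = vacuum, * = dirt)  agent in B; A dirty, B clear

Right

try  Left: <A|dirty|clear>
try Right: <B|dirty|clear>  ← match
try  Suck: <A|clear|clear>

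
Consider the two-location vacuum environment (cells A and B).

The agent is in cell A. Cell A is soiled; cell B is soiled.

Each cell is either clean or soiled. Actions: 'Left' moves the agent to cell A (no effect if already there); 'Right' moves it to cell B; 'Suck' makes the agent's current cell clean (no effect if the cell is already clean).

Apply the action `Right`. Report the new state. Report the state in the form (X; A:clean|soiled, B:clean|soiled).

(B; A:soiled, B:soiled)

start: (A; A:soiled, B:soiled)
1) do Right; now (B; A:soiled, B:soiled)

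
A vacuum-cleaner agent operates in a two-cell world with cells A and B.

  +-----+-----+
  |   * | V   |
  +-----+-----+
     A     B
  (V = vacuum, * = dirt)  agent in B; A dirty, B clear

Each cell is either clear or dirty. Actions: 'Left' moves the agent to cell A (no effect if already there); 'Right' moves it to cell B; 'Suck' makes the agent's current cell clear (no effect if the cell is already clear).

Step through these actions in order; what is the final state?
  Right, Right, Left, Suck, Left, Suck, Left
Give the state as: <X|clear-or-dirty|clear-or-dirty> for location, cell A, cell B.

Right (#1): <B|dirty|clear>
Right (#2): <B|dirty|clear>
Left (#3): <A|dirty|clear>
Suck (#4): <A|clear|clear>
Left (#5): <A|clear|clear>
Suck (#6): <A|clear|clear>
Left (#7): <A|clear|clear>

<A|clear|clear>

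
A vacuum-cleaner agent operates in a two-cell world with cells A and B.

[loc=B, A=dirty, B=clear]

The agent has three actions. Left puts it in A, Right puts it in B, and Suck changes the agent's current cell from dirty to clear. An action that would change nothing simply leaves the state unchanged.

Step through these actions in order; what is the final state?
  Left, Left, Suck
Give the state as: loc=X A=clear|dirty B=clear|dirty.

[1] after Left: loc=A A=dirty B=clear
[2] after Left: loc=A A=dirty B=clear
[3] after Suck: loc=A A=clear B=clear

loc=A A=clear B=clear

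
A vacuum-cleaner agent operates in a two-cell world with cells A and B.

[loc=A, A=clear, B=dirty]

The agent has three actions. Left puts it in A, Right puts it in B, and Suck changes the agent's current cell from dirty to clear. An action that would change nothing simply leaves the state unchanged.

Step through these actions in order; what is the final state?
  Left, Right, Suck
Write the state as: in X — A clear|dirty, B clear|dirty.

[1] after Left: in A — A clear, B dirty
[2] after Right: in B — A clear, B dirty
[3] after Suck: in B — A clear, B clear

in B — A clear, B clear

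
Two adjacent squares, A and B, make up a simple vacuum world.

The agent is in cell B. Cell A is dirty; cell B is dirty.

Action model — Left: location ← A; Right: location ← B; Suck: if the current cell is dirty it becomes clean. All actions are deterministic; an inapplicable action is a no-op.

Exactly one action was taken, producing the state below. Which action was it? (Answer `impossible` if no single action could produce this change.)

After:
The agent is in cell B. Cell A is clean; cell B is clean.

try  Left: in A — A dirty, B dirty
try Right: in B — A dirty, B dirty
try  Suck: in B — A dirty, B clean
no single action produces the after-state

impossible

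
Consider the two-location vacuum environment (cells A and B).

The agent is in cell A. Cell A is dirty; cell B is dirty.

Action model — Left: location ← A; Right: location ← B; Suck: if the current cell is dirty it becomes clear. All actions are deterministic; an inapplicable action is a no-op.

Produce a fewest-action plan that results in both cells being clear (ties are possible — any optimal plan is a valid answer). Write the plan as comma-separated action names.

t=1 Suck ⇒ loc=A A=clear B=dirty
t=2 Right ⇒ loc=B A=clear B=dirty
t=3 Suck ⇒ loc=B A=clear B=clear
min 3: Suck A + move + Suck B

Suck, Right, Suck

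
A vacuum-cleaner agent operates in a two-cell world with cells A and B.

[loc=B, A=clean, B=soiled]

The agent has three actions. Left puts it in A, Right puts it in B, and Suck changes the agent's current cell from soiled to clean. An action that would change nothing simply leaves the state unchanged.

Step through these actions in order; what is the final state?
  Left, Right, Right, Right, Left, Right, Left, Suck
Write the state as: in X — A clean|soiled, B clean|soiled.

in A — A clean, B soiled

Left (#1): in A — A clean, B soiled
Right (#2): in B — A clean, B soiled
Right (#3): in B — A clean, B soiled
Right (#4): in B — A clean, B soiled
Left (#5): in A — A clean, B soiled
Right (#6): in B — A clean, B soiled
Left (#7): in A — A clean, B soiled
Suck (#8): in A — A clean, B soiled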